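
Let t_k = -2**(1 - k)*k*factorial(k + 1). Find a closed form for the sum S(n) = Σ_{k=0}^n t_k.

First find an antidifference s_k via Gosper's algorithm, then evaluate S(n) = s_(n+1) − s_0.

The ratio is (k + 1)*(k + 2)/(2*k).
Factor: A=k/2 + 1; B=1; C=k.
Set up (k/2 + 1)·f(k+1) − (1)·f(k) − (k) = 0.
Bound: deg f ≤ 0.
Solve for f: f(k) = 2 (degree 0 ≤ 0).
Then R = B(k−1)f/C = 2/k, so s_k = R(k)·t_k = -2**(2 - k)*factorial(k + 1).
Check: Δs_k = -2**(1 - k)*k*factorial(k + 1). ✓
Telescope: S(n) = s_(n+1) − s_(0) = -2**(1 - n)*factorial(n + 2) − (-4) = 4 - 2*factorial(n + 2)/2**n.

S(n) = 4 - 2*factorial(n + 2)/2**n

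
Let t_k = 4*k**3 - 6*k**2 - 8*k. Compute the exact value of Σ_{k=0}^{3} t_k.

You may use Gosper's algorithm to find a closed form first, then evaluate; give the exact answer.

Step 1: r(k) = (2*k**3 + 3*k**2 - 4*k - 5)/(k*(2*k**2 - 3*k - 4)).
Factor: A=1; B=1; C=k**3 - 3*k**2/2 - 2*k.
f must satisfy (1)·f(k+1) − (1)·f(k) = k**3 - 3*k**2/2 - 2*k.
d = 4 from the (0,0,3) case.
Match coefficients ⇒ f(k) = k*(k - 1)*(k**2 - 3*k - 3)/4.
So s_k = (B(k−1)f/C)·t_k = ((k - 1)*(k**2 - 3*k - 3)/(2*(2*k**2 - 3*k - 4)))·t_k = k*(k**3 - 4*k**2 + 3).
s_(k+1) − s_k = 2*k*(2*k**2 - 3*k - 4) = t_k.
Σ_(k=0)^(3) t_k = s_(4) − s_(0) = 12 − (0) = 12.

Σ = 12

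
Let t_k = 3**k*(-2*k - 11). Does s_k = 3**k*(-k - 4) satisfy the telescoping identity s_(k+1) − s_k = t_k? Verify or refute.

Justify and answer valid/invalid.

valid; difference matches t_k

s_(k+1) = 3**(k + 1)*(-k - 5)
s_(k+1) − s_k = 3**k*(-2*k - 11)
(s_(k+1) − s_k) − t_k = 0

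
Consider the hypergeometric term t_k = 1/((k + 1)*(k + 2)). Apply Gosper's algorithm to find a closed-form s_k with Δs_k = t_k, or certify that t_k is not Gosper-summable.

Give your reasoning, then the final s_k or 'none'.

r(k) = (k + 1)/(k + 3) after simplifying.
Gosper form: A/B · C(k+1)/C(k) with A=k + 1, B=k + 3, C=1.
Need (k + 1)·f(k+1) − (k + 2)·f(k) = 1.
From deg A=1, deg B=1, deg C=0: d=1.
Solving with deg f ≤ 1: f(k) = k.
Get s_k = R·t_k = k/(k + 1) with R(k) = B(k−1)f(k)/C(k) = k*(k + 2).
Δs = 1/(k**2 + 3*k + 2), as required.

s_k = k/(k + 1)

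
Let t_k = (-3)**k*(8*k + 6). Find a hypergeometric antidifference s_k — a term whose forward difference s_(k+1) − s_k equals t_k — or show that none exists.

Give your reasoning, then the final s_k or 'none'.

The ratio is 3*(-4*k - 7)/(4*k + 3).
A = -3, B = 1, C = k + 3/4.
Set up (-3)·f(k+1) − (1)·f(k) − (k + 3/4) = 0.
Bound: deg f ≤ 1.
Solve for f: f(k) = -k/4 (degree 1 ≤ 1).
R(k) = B(k−1)·f(k)/C(k) = -k/(4*k + 3); s_k = R·t_k = -2*(-3)**k*k.
s_(k+1) − s_k = (-3)**k*(8*k + 6) = t_k.

s_k = -2*(-3)**k*k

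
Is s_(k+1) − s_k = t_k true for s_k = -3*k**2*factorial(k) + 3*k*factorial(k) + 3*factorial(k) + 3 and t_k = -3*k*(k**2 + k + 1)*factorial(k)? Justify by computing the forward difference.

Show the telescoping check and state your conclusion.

Valid: the claim telescopes to t_k.

s_(k+1) = -3*k**3*factorial(k) - 6*k**2*factorial(k) + 3*factorial(k) + 3
s_(k+1) − s_k = -3*k*(k**2 + k + 1)*factorial(k)
(s_(k+1) − s_k) − t_k = 0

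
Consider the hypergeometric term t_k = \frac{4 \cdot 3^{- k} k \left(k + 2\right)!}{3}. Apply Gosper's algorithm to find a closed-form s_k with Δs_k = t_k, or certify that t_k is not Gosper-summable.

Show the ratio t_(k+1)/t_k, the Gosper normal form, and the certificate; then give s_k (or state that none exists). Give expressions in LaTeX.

t_(k+1)/t_k = (k + 1)*(k + 3)/(3*k).
Normal form (A,B,C) = (k/3 + 1, 1, k).
Key eq: (k/3 + 1)·f(k+1) = (1)·f(k) + (k).
From deg A=1, deg B=0, deg C=1: d=0.
Match coefficients ⇒ f(k) = 3.
So s_k = (B(k−1)f/C)·t_k = (3/k)·t_k = 4*factorial(k + 2)/3**k.
Δs = 4*k*factorial(k + 2)/(3*3**k), as required.

s_k = 4 \cdot 3^{- k} \left(k + 2\right)!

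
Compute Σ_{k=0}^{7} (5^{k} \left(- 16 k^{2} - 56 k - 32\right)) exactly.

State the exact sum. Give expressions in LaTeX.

Σ = -111718752

Ratio r(k) = 5*(2*k**2 + 11*k + 13)/(2*k**2 + 7*k + 4).
A = 5, B = 1, C = k**2 + 7*k/2 + 2.
Solve (5)·f(k+1) − (1)·f(k) = k**2 + 7*k/2 + 2.
d = 2 from the (0,0,2) case.
A polynomial solution: f(k) = (2*k**2 + 2*k - 1)/8.
So s_k = (B(k−1)f/C)·t_k = ((2*k**2 + 2*k - 1)/(4*(2*k**2 + 7*k + 4)))·t_k = 5**k*(-4*k**2 - 4*k + 2).
Δs = 5**k*(-16*k**2 - 56*k - 32), as required.
Sum = s_(8) − s_(0); s_(8) = -111718750, s_(0) = 2 ⇒ -111718752.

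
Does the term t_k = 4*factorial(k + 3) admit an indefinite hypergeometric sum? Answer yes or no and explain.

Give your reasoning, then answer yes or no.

Step 1: r(k) = k + 4.
Take A(k)=k + 4, B(k)=1, C(k)=1.
Set up (k + 4)·f(k+1) − (1)·f(k) − (1) = 0.
Degrees (1,0,0) ⇒ d ≤ -1.
Negative degree bound (-1): no f exists, t_k not Gosper-summable.

No; the degree bound rules out any f.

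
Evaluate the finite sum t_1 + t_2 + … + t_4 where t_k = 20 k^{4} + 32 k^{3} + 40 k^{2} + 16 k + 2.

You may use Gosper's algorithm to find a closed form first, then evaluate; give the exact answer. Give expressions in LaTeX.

Compute t_(k+1)/t_k: get (10*k**4 + 56*k**3 + 128*k**2 + 136*k + 55)/(10*k**4 + 16*k**3 + 20*k**2 + 8*k + 1).
A = 1, B = 1, C = k**4 + 8*k**3/5 + 2*k**2 + 4*k/5 + 1/10.
Need (1)·f(k+1) − (1)·f(k) = k**4 + 8*k**3/5 + 2*k**2 + 4*k/5 + 1/10.
d = 5 from the (0,0,4) case.
Match coefficients ⇒ f(k) = k**2*(2*k**3 - k**2 + 2*k - 2)/10.
So s_k = (B(k−1)f/C)·t_k = (k**2*(2*k**3 - k**2 + 2*k - 2)/(10*k**4 + 16*k**3 + 20*k**2 + 8*k + 1))·t_k = 2*k**2*(2*k**3 - k**2 + 2*k - 2).
Verify: 20*k**4 + 32*k**3 + 40*k**2 + 16*k + 2 matches t_k.
Telescoping: Σ = s_(5) − s_(1) = 11650 − (2) = 11648.

Σ = 11648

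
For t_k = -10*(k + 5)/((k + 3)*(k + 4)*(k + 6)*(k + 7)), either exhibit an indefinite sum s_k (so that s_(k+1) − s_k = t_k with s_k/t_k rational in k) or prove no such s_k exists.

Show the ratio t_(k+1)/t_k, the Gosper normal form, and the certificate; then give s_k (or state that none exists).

Step 1: r(k) = (k + 3)*(k + 6)**2/((k + 5)**2*(k + 8)).
So A=k + 3 and B=k + 8, with C=k**2 + 10*k + 25.
f must satisfy (k + 3)·f(k+1) − (k + 7)·f(k) = k**2 + 10*k + 25.
d = 4 from the (1,1,2) case.
Solving with deg f ≤ 4: f(k) = k*(k + 4)*(k + 5)*(k + 9)/36.
R(k) = B(k−1)·f(k)/C(k) = k*(k + 4)*(k + 7)*(k + 9)/(36*(k + 5)); s_k = R·t_k = 5*k*(-k - 9)/(18*(k**2 + 9*k + 18)).
Check: Δs_k = 10*(-k - 5)/(k**4 + 20*k**3 + 145*k**2 + 450*k + 504). ✓

s_k = 5*k*(-k - 9)/(18*(k**2 + 9*k + 18))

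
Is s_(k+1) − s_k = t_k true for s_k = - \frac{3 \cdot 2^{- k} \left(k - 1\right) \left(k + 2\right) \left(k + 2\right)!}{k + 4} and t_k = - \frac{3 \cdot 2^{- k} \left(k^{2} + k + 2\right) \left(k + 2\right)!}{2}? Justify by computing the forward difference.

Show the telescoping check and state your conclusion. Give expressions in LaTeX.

s_(k+1) = -3*k*(k + 3)*factorial(k + 3)/(2*2**k*(k + 5))
s_(k+1) − s_k = -3*(k**4 + 8*k**3 + 21*k**2 + 30*k + 20)*factorial(k + 2)/(2*2**k*(k + 4)*(k + 5))
(s_(k+1) − s_k) − t_k = 3*(k**3 + 5*k**2 + 4*k + 10)*factorial(k + 2)/(2**k*(k + 4)*(k + 5))

Invalid: residual \frac{3 \cdot 2^{- k} \left(k^{3} + 5 k^{2} + 4 k + 10\right) \left(k + 2\right)!}{\left(k + 4\right) \left(k + 5\right)} ≠ 0.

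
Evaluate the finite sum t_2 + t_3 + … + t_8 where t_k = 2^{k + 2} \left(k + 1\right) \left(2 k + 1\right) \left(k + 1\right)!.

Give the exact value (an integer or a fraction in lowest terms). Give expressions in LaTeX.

Σ = 59454259104

Step 1: r(k) = (k + 2)**2*(4*k + 6)/((k + 1)*(2*k + 1)).
Normal form (A,B,C) = (2*k + 4, 1, k**2 + 3*k/2 + 1/2).
Key eq: (2*k + 4)·f(k+1) = (1)·f(k) + (k**2 + 3*k/2 + 1/2).
From deg A=1, deg B=0, deg C=2: d=1.
Match coefficients ⇒ f(k) = (k - 1)/2.
Get s_k = R·t_k = 2**(k + 2)*(k - 1)*factorial(k + 1) with R(k) = B(k−1)f(k)/C(k) = (k - 1)/((k + 1)*(2*k + 1)).
Verify: 2**(k + 2)*(k + 1)*(2*k + 1)*factorial(k + 1) matches t_k.
Σ_(k=2)^(8) t_k = s_(9) − s_(2) = 59454259200 − (96) = 59454259104.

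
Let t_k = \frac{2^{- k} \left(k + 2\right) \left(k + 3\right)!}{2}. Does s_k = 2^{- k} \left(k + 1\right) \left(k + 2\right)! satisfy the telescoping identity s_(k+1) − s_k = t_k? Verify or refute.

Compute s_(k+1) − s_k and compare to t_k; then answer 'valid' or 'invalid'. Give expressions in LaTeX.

Invalid: residual - 2^{- k} \left(k + 1\right) \left(k + 2\right)! ≠ 0.

s_(k+1) = (k + 2)*factorial(k + 3)/(2*2**k)
s_(k+1) − s_k = (k**2 + 3*k + 4)*factorial(k + 2)/(2*2**k)
(s_(k+1) − s_k) − t_k = -(k + 1)*factorial(k + 2)/2**k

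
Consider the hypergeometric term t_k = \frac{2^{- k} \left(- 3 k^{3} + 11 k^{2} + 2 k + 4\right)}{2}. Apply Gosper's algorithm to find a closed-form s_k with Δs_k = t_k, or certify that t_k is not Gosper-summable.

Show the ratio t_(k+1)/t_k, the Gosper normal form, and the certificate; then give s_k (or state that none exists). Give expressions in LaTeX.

Step 1: r(k) = (3*k**3 - 2*k**2 - 15*k - 14)/(2*(3*k**3 - 11*k**2 - 2*k - 4)).
Normal form (A,B,C) = (1/2, 1, k**3 - 11*k**2/3 - 2*k/3 - 4/3).
Set up (1/2)·f(k+1) − (1)·f(k) − (k**3 - 11*k**2/3 - 2*k/3 - 4/3) = 0.
Degrees (0,0,3) ⇒ d ≤ 3.
Match coefficients ⇒ f(k) = -2*k*(3*k**2 - 2*k + 3)/3.
R(k) = B(k−1)·f(k)/C(k) = -2*k*(3*k**2 - 2*k + 3)/(3*k**3 - 11*k**2 - 2*k - 4); s_k = R·t_k = k*(3*k**2 - 2*k + 3)/2**k.
s_(k+1) − s_k = (-3*k**3 + 11*k**2 + 2*k + 4)/(2*2**k) = t_k.

s_k = 2^{- k} k \left(3 k^{2} - 2 k + 3\right)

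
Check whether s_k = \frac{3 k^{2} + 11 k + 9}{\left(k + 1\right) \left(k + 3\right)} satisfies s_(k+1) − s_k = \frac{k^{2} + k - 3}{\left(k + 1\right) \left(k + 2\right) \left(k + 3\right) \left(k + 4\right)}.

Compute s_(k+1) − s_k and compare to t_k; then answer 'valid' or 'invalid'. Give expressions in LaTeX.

s_(k+1) = (11*k + 3*(k + 1)**2 + 20)/((k + 2)*(k + 4))
s_(k+1) − s_k = (k**2 + k - 3)/(k**4 + 10*k**3 + 35*k**2 + 50*k + 24)
(s_(k+1) − s_k) − t_k = 0

valid (s_(k+1) − s_k reduces to t_k)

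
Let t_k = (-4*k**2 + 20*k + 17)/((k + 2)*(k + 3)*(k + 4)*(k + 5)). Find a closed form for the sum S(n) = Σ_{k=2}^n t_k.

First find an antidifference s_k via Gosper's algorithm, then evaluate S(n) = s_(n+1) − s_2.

Ratio r(k) = (k + 2)*(20*k - 4*(k + 1)**2 + 37)/((k + 6)*(-4*k**2 + 20*k + 17)).
A = k + 2, B = k + 6, C = k**2 - 5*k - 17/4.
f must satisfy (k + 2)·f(k+1) − (k + 5)·f(k) = k**2 - 5*k - 17/4.
Bound: deg f ≤ 3.
Solve for f: f(k) = -k*(k**2 + 41*k + 26)/32 (degree 3 ≤ 3).
Certificate R = B(k−1)f/C = -k*(k + 5)*(k**2 + 41*k + 26)/(8*(4*k**2 - 20*k - 17)) gives s_k = k*(k**2 + 41*k + 26)/(8*(k + 2)*(k + 3)*(k + 4)).
Verify: (-4*k**2 + 20*k + 17)/(k**4 + 14*k**3 + 71*k**2 + 154*k + 120) matches t_k.
Σ_(k=2)^n t_k = s_(n+1) − s_(2) = ((n**3 + 44*n**2 + 111*n + 68)/(8*(n**3 + 12*n**2 + 47*n + 60))) − (7/30), i.e. (-13*n**3 + 324*n**2 + 349*n - 660)/(120*(n**3 + 12*n**2 + 47*n + 60)).

S(n) = (-13*n**3 + 324*n**2 + 349*n - 660)/(120*(n**3 + 12*n**2 + 47*n + 60))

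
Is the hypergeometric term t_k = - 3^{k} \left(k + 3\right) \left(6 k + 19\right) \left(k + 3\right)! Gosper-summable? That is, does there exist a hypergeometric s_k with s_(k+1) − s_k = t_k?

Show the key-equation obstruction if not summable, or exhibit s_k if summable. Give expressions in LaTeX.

The ratio is (k + 4)**2*(18*k + 75)/((k + 3)*(6*k + 19)).
Gosper form: A/B · C(k+1)/C(k) with A=3*k + 12, B=1, C=k**2 + 37*k/6 + 19/2.
f must satisfy (3*k + 12)·f(k+1) − (1)·f(k) = k**2 + 37*k/6 + 19/2.
From deg A=1, deg B=0, deg C=2: d=1.
Solving with deg f ≤ 1: f(k) = (2*k + 3)/6.
Then R = B(k−1)f/C = (2*k + 3)/((k + 3)*(6*k + 19)), so s_k = R(k)·t_k = -3**k*(2*k + 3)*factorial(k + 3).
Δs = -3**k*(k + 3)*(6*k + 19)*factorial(k + 3), as required.

Yes. s_k = - 3^{k} \left(2 k + 3\right) \left(k + 3\right)!.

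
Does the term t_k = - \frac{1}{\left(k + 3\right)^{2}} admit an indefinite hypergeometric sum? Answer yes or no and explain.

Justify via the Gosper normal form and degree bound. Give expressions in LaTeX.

Compute t_(k+1)/t_k: get (k + 3)**2/(k + 4)**2.
Gosper form: A/B · C(k+1)/C(k) with A=k**2 + 6*k + 9, B=k**2 + 8*k + 16, C=1.
Set up (k**2 + 6*k + 9)·f(k+1) − (k**2 + 6*k + 9)·f(k) − (1) = 0.
Degrees (2,2,0) ⇒ d ≤ 0.
Write f(k) = c0. Then LHS − RHS = -1, requiring -1 = 0: contradictory. No certificate.

No. Not Gosper-summable.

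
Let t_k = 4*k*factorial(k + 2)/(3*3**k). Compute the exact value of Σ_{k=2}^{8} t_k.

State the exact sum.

Σ = 1968608/243

Compute t_(k+1)/t_k: get (k + 1)*(k + 3)/(3*k).
Gosper form: A/B · C(k+1)/C(k) with A=k/3 + 1, B=1, C=k.
f must satisfy (k/3 + 1)·f(k+1) − (1)·f(k) = k.
From deg A=1, deg B=0, deg C=1: d=0.
Match coefficients ⇒ f(k) = 3.
R(k) = B(k−1)·f(k)/C(k) = 3/k; s_k = R·t_k = 4*factorial(k + 2)/3**k.
Verify: 4*k*factorial(k + 2)/(3*3**k) matches t_k.
Σ_(k=2)^(8) t_k = s_(9) − s_(2) = 1971200/243 − (32/3) = 1968608/243.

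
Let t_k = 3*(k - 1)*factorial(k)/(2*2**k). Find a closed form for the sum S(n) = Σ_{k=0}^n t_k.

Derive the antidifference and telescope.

t_(k+1)/t_k = k*(k + 1)/(2*(k - 1)).
Take A(k)=k/2 + 1/2, B(k)=1, C(k)=k - 1.
Solve (k/2 + 1/2)·f(k+1) − (1)·f(k) = k - 1.
d = 0 from the (1,0,1) case.
Solving with deg f ≤ 0: f(k) = 2.
R(k) = B(k−1)·f(k)/C(k) = 2/(k - 1); s_k = R·t_k = 3*factorial(k)/2**k.
Verify: 3*(k - 1)*factorial(k)/(2*2**k) matches t_k.
Σ_(k=0)^n t_k = s_(n+1) − s_(0) = (3*2**(-n - 1)*factorial(n + 1)) − (3), i.e. -3 + 3*factorial(n + 1)/(2*2**n).

S(n) = -3 + 3*factorial(n + 1)/(2*2**n)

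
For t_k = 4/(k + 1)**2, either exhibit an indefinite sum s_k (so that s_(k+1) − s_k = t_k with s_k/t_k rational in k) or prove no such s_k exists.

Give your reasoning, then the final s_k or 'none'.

Compute t_(k+1)/t_k: get (k + 1)**2/(k + 2)**2.
Factor: A=k**2 + 2*k + 1; B=k**2 + 4*k + 4; C=1.
Solve (k**2 + 2*k + 1)·f(k+1) − (k**2 + 2*k + 1)·f(k) = 1.
Degrees (2,2,0) ⇒ d ≤ 0.
Generic f = c0 gives residual -1; -1 = 0 cannot hold, so t_k is not Gosper-summable.

none — t_k is not Gosper-summable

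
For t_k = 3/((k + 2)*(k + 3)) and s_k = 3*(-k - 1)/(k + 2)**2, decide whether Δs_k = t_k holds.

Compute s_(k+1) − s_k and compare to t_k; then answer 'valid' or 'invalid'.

Invalid: residual 3*(-2*k - 5)/(k**4 + 10*k**3 + 37*k**2 + 60*k + 36) ≠ 0.

s_(k+1) = 3*(-k - 2)/(k + 3)**2
s_(k+1) − s_k = 3*(k**2 + 3*k + 1)/(k**4 + 10*k**3 + 37*k**2 + 60*k + 36)
(s_(k+1) − s_k) − t_k = 3*(-2*k - 5)/(k**4 + 10*k**3 + 37*k**2 + 60*k + 36)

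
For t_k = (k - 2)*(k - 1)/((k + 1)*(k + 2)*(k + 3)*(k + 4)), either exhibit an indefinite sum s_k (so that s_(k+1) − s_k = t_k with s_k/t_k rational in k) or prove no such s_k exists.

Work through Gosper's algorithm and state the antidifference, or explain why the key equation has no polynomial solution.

s_k = k*(k**2 + 11)/(6*(k**3 + 6*k**2 + 11*k + 6))

Compute t_(k+1)/t_k: get k*(k + 1)/((k - 2)*(k + 5)).
Gosper form: A/B · C(k+1)/C(k) with A=k + 1, B=k + 5, C=k**2 - 3*k + 2.
Need (k + 1)·f(k+1) − (k + 4)·f(k) = k**2 - 3*k + 2.
deg f ≤ 3 (via 1,1,2).
Match coefficients ⇒ f(k) = k*(k**2 + 11)/6.
R(k) = B(k−1)·f(k)/C(k) = k*(k + 4)*(k**2 + 11)/(6*(k - 2)*(k - 1)); s_k = R·t_k = k*(k**2 + 11)/(6*(k**3 + 6*k**2 + 11*k + 6)).
Check: Δs_k = (k**2 - 3*k + 2)/(k**4 + 10*k**3 + 35*k**2 + 50*k + 24). ✓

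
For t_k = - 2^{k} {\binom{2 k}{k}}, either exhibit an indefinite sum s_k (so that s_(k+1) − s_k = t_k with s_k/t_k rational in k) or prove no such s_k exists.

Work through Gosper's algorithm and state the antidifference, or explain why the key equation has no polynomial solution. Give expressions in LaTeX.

Ratio r(k) = 4*(2*k + 1)/(k + 1).
Take A(k)=8*k + 4, B(k)=k + 1, C(k)=1.
Key eq: (8*k + 4)·f(k+1) = (k)·f(k) + (1).
d = -1 from the (1,1,0) case.
d = -1 < 0 ⇒ no nonzero polynomial f; not summable.

not Gosper-summable; s_k does not exist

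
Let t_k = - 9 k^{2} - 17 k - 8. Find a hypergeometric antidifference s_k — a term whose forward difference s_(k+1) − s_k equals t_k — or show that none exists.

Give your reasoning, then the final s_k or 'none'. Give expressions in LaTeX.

s_k = k \left(- 3 k^{2} - 4 k - 1\right)

Step 1: r(k) = (9*k**2 + 35*k + 34)/(9*k**2 + 17*k + 8).
Take A(k)=1, B(k)=1, C(k)=k**2 + 17*k/9 + 8/9.
Need (1)·f(k+1) − (1)·f(k) = k**2 + 17*k/9 + 8/9.
d = 3 from the (0,0,2) case.
Solving with deg f ≤ 3: f(k) = k*(k + 1)*(3*k + 1)/9.
Certificate R = B(k−1)f/C = k*(3*k + 1)/(9*k + 8) gives s_k = k*(-3*k**2 - 4*k - 1).
Verify: -9*k**2 - 17*k - 8 matches t_k.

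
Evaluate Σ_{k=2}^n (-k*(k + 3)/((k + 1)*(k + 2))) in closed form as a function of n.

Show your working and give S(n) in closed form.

Compute t_(k+1)/t_k: get (k + 1)**2*(k + 4)/(k*(k + 3)**2).
Normal form (A,B,C) = (k + 1, k + 3, k**2 + 3*k).
Set up (k + 1)·f(k+1) − (k + 2)·f(k) − (k**2 + 3*k) = 0.
Degrees (1,1,2) ⇒ d ≤ 2.
A polynomial solution: f(k) = k*(k - 1).
Get s_k = R·t_k = k*(1 - k)/(k + 1) with R(k) = B(k−1)f(k)/C(k) = (k - 1)*(k + 2)/(k + 3).
Check: Δs_k = k*(-k - 3)/(k**2 + 3*k + 2). ✓
Σ_(k=2)^n t_k = s_(n+1) − s_(2) = (n*(-n - 1)/(n + 2)) − (-2/3), i.e. (-3*n**2 - n + 4)/(3*(n + 2)).

S(n) = (-3*n**2 - n + 4)/(3*(n + 2))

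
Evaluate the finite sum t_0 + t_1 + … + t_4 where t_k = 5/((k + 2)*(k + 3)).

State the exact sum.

Σ = 25/14

Ratio r(k) = (k + 2)/(k + 4).
Factor: A=k + 2; B=k + 4; C=1.
Key eq: (k + 2)·f(k+1) = (k + 3)·f(k) + (1).
Bound: deg f ≤ 1.
A polynomial solution: f(k) = k/2.
Then R = B(k−1)f/C = k*(k + 3)/2, so s_k = R(k)·t_k = 5*k/(2*(k + 2)).
Δs = 5/(k**2 + 5*k + 6), as required.
Telescoping: Σ = s_(5) − s_(0) = 25/14 − (0) = 25/14.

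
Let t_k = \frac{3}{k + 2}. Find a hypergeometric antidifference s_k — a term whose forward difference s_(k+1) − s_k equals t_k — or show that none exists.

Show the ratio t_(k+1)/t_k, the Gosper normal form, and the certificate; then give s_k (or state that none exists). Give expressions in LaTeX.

r(k) = (k + 2)/(k + 3) after simplifying.
Gosper form: A/B · C(k+1)/C(k) with A=k + 2, B=k + 3, C=1.
Set up (k + 2)·f(k+1) − (k + 2)·f(k) − (1) = 0.
Bound: deg f ≤ 0.
Put f(k) = c0: A·f(k+1) − B(k−1)·f(k) − C = -1; need -1 = 0 — inconsistent ⇒ no f, not summable.

none (Gosper's algorithm certifies no s_k)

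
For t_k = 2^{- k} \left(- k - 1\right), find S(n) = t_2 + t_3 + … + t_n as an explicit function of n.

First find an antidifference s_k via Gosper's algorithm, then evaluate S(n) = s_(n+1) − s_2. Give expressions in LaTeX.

S(n) = 2^{- n} \left(- 2^{n + 1} + n + 3\right)

r(k) = (k + 2)/(2*(k + 1)) after simplifying.
Gosper form: A/B · C(k+1)/C(k) with A=1/2, B=1, C=k + 1.
Key eq: (1/2)·f(k+1) = (1)·f(k) + (k + 1).
Degrees (0,0,1) ⇒ d ≤ 1.
Coefficient equations give f(k) = -2*(k + 2).
R(k) = B(k−1)·f(k)/C(k) = -2*(k + 2)/(k + 1); s_k = R·t_k = 2**(1 - k)*(k + 2).
s_(k+1) − s_k = (-k - 1)/2**k = t_k.
Evaluate: s_(n+1) = (n + 3)/2**n; subtract s_(2) = 2 ⇒ S(n) = (-2**(n + 1) + n + 3)/2**n.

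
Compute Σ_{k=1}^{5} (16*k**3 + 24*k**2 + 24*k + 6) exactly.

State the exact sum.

The ratio is (8*k**3 + 36*k**2 + 60*k + 35)/(8*k**3 + 12*k**2 + 12*k + 3).
A = 1, B = 1, C = k**3 + 3*k**2/2 + 3*k/2 + 3/8.
Need (1)·f(k+1) − (1)·f(k) = k**3 + 3*k**2/2 + 3*k/2 + 3/8.
From deg A=0, deg B=0, deg C=3: d=4.
Coefficient equations give f(k) = k*(2*k**3 + 2*k - 1)/8.
So s_k = (B(k−1)f/C)·t_k = (k*(2*k**3 + 2*k - 1)/(8*k**3 + 12*k**2 + 12*k + 3))·t_k = 2*k*(2*k**3 + 2*k - 1).
Δs = 16*k**3 + 24*k**2 + 24*k + 6, as required.
Sum = s_(6) − s_(1); s_(6) = 5316, s_(1) = 6 ⇒ 5310.

Σ = 5310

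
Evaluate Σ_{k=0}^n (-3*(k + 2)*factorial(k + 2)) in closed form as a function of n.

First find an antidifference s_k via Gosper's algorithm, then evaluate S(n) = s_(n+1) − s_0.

S(n) = 6 - 3*factorial(n + 3)

Compute t_(k+1)/t_k: get (k + 3)**2/(k + 2).
A = k + 3, B = 1, C = k + 2.
Need (k + 3)·f(k+1) − (1)·f(k) = k + 2.
Bound: deg f ≤ 0.
Coefficient equations give f(k) = 1.
So s_k = (B(k−1)f/C)·t_k = (1/(k + 2))·t_k = -3*factorial(k + 2).
Verify: -3*(k + 2)*factorial(k + 2) matches t_k.
Evaluate: s_(n+1) = -3*factorial(n + 3); subtract s_(0) = -6 ⇒ S(n) = 6 - 3*factorial(n + 3).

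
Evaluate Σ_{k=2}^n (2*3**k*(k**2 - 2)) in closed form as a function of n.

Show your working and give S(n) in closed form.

S(n) = 3*3**n*n**2 - 3*3**n*n - 3*3**n + 9

t_(k+1)/t_k = 3*((k + 1)**2 - 2)/(k**2 - 2).
Take A(k)=3, B(k)=1, C(k)=k**2 - 2.
Solve (3)·f(k+1) − (1)·f(k) = k**2 - 2.
deg f ≤ 2 (via 0,0,2).
A polynomial solution: f(k) = (k**2 - 3*k + 1)/2.
So s_k = (B(k−1)f/C)·t_k = ((k**2 - 3*k + 1)/(2*(k**2 - 2)))·t_k = 3**k*(k**2 - 3*k + 1).
s_(k+1) − s_k = 2*3**k*(k**2 - 2) = t_k.
s_(n+1) = 3**(n + 1)*(n**2 - n - 1) and s_(2) = -9, so S(n) = 3*3**n*n**2 - 3*3**n*n - 3*3**n + 9.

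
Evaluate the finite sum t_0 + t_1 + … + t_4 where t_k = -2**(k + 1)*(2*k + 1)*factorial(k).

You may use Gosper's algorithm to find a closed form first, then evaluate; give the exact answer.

The ratio is 2*(k + 1)*(2*k + 3)/(2*k + 1).
Take A(k)=2*k + 2, B(k)=1, C(k)=k + 1/2.
Key eq: (2*k + 2)·f(k+1) = (1)·f(k) + (k + 1/2).
deg f ≤ 0 (via 1,0,1).
Match coefficients ⇒ f(k) = 1/2.
Get s_k = R·t_k = -2**(k + 1)*factorial(k) with R(k) = B(k−1)f(k)/C(k) = 1/(2*k + 1).
Δs = -2**(k + 1)*(2*k + 1)*factorial(k), as required.
Evaluate s at k=5 and k=0: -7680 and -2; difference -7678.

Σ = -7678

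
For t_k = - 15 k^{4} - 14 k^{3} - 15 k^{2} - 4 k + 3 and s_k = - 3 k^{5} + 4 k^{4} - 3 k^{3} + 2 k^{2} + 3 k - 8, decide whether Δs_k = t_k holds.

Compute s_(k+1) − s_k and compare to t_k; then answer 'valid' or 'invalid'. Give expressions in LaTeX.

Valid: the claim telescopes to t_k.

s_(k+1) = -3*k**5 - 11*k**4 - 17*k**3 - 13*k**2 - k - 5
s_(k+1) − s_k = -15*k**4 - 14*k**3 - 15*k**2 - 4*k + 3
(s_(k+1) − s_k) − t_k = 0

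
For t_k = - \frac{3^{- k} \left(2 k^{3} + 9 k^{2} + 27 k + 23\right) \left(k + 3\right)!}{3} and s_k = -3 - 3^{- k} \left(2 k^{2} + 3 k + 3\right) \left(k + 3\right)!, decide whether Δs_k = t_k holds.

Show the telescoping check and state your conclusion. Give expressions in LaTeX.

valid (s_(k+1) − s_k reduces to t_k)

s_(k+1) = -3**(-k - 1)*(3*k + 2*(k + 1)**2 + 6)*factorial(k + 4) - 3
s_(k+1) − s_k = -(2*k**3 + 9*k**2 + 27*k + 23)*factorial(k + 3)/(3*3**k)
(s_(k+1) − s_k) − t_k = 0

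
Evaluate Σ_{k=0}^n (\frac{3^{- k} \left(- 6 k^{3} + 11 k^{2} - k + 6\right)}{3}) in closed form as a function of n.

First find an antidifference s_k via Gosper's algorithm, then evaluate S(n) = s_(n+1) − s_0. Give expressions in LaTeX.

Step 1: r(k) = (6*k**3 + 7*k**2 - 3*k - 10)/(3*(6*k**3 - 11*k**2 + k - 6)).
So A=1/3 and B=1, with C=k**3 - 11*k**2/6 + k/6 - 1.
f must satisfy (1/3)·f(k+1) − (1)·f(k) = k**3 - 11*k**2/6 + k/6 - 1.
d = 3 from the (0,0,3) case.
Solving with deg f ≤ 3: f(k) = -k*(3*k**2 - k + 4)/2.
Certificate R = B(k−1)f/C = -3*k*(3*k**2 - k + 4)/((k - 2)*(6*k**2 + k + 3)) gives s_k = k*(3*k**2 - k + 4)/3**k.
Δs = (-6*k**3 + 11*k**2 - k + 6)/(3*3**k), as required.
Σ_(k=0)^n t_k = s_(n+1) − s_(0) = (3**(-n - 1)*(3*n**3 + 8*n**2 + 11*n + 6)) − (0), i.e. 3**(-n - 1)*(3*n**3 + 8*n**2 + 11*n + 6).

S(n) = 3^{- n - 1} \left(3 n^{3} + 8 n^{2} + 11 n + 6\right)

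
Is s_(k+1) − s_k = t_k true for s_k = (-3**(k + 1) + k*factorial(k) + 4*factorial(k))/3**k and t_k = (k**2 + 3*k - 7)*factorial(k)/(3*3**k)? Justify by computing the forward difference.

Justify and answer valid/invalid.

Valid: the claim telescopes to t_k.

s_(k+1) = (-9*3**k + k**2*factorial(k) + 6*k*factorial(k) + 5*factorial(k))/(3*3**k)
s_(k+1) − s_k = (k**2 + 3*k - 7)*factorial(k)/(3*3**k)
(s_(k+1) − s_k) − t_k = 0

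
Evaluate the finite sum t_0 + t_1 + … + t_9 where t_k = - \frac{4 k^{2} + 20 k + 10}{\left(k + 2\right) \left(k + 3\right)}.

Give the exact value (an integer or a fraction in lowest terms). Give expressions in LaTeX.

r(k) = (k + 2)*(10*k + 2*(k + 1)**2 + 15)/((k + 4)*(2*k**2 + 10*k + 5)) after simplifying.
Factor: A=k + 2; B=k + 4; C=k**2 + 5*k + 5/2.
Set up (k + 2)·f(k+1) − (k + 3)·f(k) − (k**2 + 5*k + 5/2) = 0.
deg f ≤ 2 (via 1,1,2).
Solve for f: f(k) = k*(4*k + 1)/4 (degree 2 ≤ 2).
Get s_k = R·t_k = -k*(4*k + 1)/(k + 2) with R(k) = B(k−1)f(k)/C(k) = k*(k + 3)*(4*k + 1)/(2*(2*k**2 + 10*k + 5)).
Verify: 2*(-2*k**2 - 10*k - 5)/(k**2 + 5*k + 6) matches t_k.
Sum = s_(10) − s_(0); s_(10) = -205/6, s_(0) = 0 ⇒ -205/6.

Σ = -205/6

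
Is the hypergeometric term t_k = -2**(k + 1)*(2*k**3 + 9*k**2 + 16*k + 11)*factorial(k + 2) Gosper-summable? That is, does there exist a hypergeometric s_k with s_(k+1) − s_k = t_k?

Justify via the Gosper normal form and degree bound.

The ratio is 2*(2*k**4 + 21*k**3 + 85*k**2 + 158*k + 114)/(2*k**3 + 9*k**2 + 16*k + 11).
Gosper form: A/B · C(k+1)/C(k) with A=2*k + 6, B=1, C=k**3 + 9*k**2/2 + 8*k + 11/2.
Key eq: (2*k + 6)·f(k+1) = (1)·f(k) + (k**3 + 9*k**2/2 + 8*k + 11/2).
From deg A=1, deg B=0, deg C=3: d=2.
Solving with deg f ≤ 2: f(k) = (k**2 + 1)/2.
Get s_k = R·t_k = -2**(k + 1)*(k**2 + 1)*factorial(k + 2) with R(k) = B(k−1)f(k)/C(k) = (k**2 + 1)/(2*k**3 + 9*k**2 + 16*k + 11).
Check: Δs_k = -2**(k + 1)*(2*k**3 + 9*k**2 + 16*k + 11)*factorial(k + 2). ✓

Yes. s_k = -2**(k + 1)*(k**2 + 1)*factorial(k + 2).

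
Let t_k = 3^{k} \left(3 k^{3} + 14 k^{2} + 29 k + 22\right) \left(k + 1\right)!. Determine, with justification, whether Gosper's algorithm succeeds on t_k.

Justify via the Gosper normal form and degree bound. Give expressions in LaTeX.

Yes. s_k = 3^{k} \left(k^{2} + k + 2\right) \left(k + 1\right)!.

r(k) = 3*(3*k**4 + 29*k**3 + 112*k**2 + 200*k + 136)/(3*k**3 + 14*k**2 + 29*k + 22) after simplifying.
Gosper form: A/B · C(k+1)/C(k) with A=3*k + 6, B=1, C=k**3 + 14*k**2/3 + 29*k/3 + 22/3.
Solve (3*k + 6)·f(k+1) − (1)·f(k) = k**3 + 14*k**2/3 + 29*k/3 + 22/3.
d = 2 from the (1,0,3) case.
Coefficient equations give f(k) = (k**2 + k + 2)/3.
R(k) = B(k−1)·f(k)/C(k) = (k**2 + k + 2)/(3*k**3 + 14*k**2 + 29*k + 22); s_k = R·t_k = 3**k*(k**2 + k + 2)*factorial(k + 1).
Δs = 3**k*(3*k**3 + 14*k**2 + 29*k + 22)*factorial(k + 1), as required.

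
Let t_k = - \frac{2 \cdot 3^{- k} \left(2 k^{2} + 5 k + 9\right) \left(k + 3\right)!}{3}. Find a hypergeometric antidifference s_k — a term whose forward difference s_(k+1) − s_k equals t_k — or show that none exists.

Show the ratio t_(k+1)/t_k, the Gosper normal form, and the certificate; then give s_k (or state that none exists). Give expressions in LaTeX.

s_k = - 2 \cdot 3^{- k} \left(2 k + 1\right) \left(k + 3\right)!

Ratio r(k) = (k + 4)*(5*k + 2*(k + 1)**2 + 14)/(3*(2*k**2 + 5*k + 9)).
Gosper form: A/B · C(k+1)/C(k) with A=k/3 + 4/3, B=1, C=k**2 + 5*k/2 + 9/2.
f must satisfy (k/3 + 4/3)·f(k+1) − (1)·f(k) = k**2 + 5*k/2 + 9/2.
Bound: deg f ≤ 1.
A polynomial solution: f(k) = 3*(2*k + 1)/2.
Certificate R = B(k−1)f/C = 3*(2*k + 1)/(2*k**2 + 5*k + 9) gives s_k = -2*(2*k + 1)*factorial(k + 3)/3**k.
Δs = -2*(2*k**2 + 5*k + 9)*factorial(k + 3)/(3*3**k), as required.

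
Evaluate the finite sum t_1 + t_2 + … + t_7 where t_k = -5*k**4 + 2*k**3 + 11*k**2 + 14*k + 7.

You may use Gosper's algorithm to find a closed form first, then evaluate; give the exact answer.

Σ = -19831

r(k) = (5*k**4 + 18*k**3 + 13*k**2 - 22*k - 29)/(5*k**4 - 2*k**3 - 11*k**2 - 14*k - 7) after simplifying.
Take A(k)=1, B(k)=1, C(k)=k**4 - 2*k**3/5 - 11*k**2/5 - 14*k/5 - 7/5.
Solve (1)·f(k+1) − (1)·f(k) = k**4 - 2*k**3/5 - 11*k**2/5 - 14*k/5 - 7/5.
d = 5 from the (0,0,4) case.
Solving with deg f ≤ 5: f(k) = k*(k**4 - 3*k**3 - k**2 - 2*k - 2)/5.
Get s_k = R·t_k = k*(-k**4 + 3*k**3 + k**2 + 2*k + 2) with R(k) = B(k−1)f(k)/C(k) = k*(k**4 - 3*k**3 - k**2 - 2*k - 2)/(5*k**4 - 2*k**3 - 11*k**2 - 14*k - 7).
Check: Δs_k = -5*k**4 + 2*k**3 + 11*k**2 + 14*k + 7. ✓
Evaluate s at k=8 and k=1: -19824 and 7; difference -19831.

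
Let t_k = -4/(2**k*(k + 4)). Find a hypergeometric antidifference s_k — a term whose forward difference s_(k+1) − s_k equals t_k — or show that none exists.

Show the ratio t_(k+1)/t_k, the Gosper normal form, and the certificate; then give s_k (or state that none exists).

Ratio r(k) = (k + 4)/(2*(k + 5)).
Normal form (A,B,C) = (k/2 + 2, k + 5, 1).
f must satisfy (k/2 + 2)·f(k+1) − (k + 4)·f(k) = 1.
deg f ≤ -1 (via 1,1,0).
deg f ≤ -1 is impossible — no certificate.

no hypergeometric antidifference exists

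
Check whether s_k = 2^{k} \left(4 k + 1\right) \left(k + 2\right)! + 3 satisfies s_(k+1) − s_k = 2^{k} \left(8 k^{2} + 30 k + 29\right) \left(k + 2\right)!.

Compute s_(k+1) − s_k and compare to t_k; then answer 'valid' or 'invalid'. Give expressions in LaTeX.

s_(k+1) = 2**(k + 1)*(4*k + 5)*factorial(k + 3) + 3
s_(k+1) − s_k = 2**k*(8*k**2 + 30*k + 29)*factorial(k + 2)
(s_(k+1) − s_k) − t_k = 0

valid (s_(k+1) − s_k reduces to t_k)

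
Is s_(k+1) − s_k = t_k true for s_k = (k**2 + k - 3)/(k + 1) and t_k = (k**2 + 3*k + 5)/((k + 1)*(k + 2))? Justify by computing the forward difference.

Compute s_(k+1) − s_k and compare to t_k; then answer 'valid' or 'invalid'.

s_(k+1) = (k + (k + 1)**2 - 2)/(k + 2)
s_(k+1) − s_k = (k**2 + 3*k + 5)/(k**2 + 3*k + 2)
(s_(k+1) − s_k) − t_k = 0

Valid: the claim telescopes to t_k.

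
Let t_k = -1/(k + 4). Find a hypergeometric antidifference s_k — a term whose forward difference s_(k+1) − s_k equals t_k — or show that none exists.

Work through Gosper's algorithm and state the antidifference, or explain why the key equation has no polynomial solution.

none (Gosper's algorithm certifies no s_k)

The ratio is (k + 4)/(k + 5).
Gosper form: A/B · C(k+1)/C(k) with A=k + 4, B=k + 5, C=1.
Solve (k + 4)·f(k+1) − (k + 4)·f(k) = 1.
Bound: deg f ≤ 0.
f = c0 ⇒ A·f(k+1) − B(k−1)·f(k) − C = -1. The system {-1 = 0} is inconsistent; no antidifference.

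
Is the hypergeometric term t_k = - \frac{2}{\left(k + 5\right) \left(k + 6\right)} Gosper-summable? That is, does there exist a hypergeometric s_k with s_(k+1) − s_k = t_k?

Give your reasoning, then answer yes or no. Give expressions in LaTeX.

Yes. s_k = - \frac{2 k}{5 k + 25}.

t_(k+1)/t_k = (k + 5)/(k + 7).
A = k + 5, B = k + 7, C = 1.
Key eq: (k + 5)·f(k+1) = (k + 6)·f(k) + (1).
deg f ≤ 1 (via 1,1,0).
Solve for f: f(k) = k/5 (degree 1 ≤ 1).
R(k) = B(k−1)·f(k)/C(k) = k*(k + 6)/5; s_k = R·t_k = -2*k/(5*k + 25).
Verify: -2/(k**2 + 11*k + 30) matches t_k.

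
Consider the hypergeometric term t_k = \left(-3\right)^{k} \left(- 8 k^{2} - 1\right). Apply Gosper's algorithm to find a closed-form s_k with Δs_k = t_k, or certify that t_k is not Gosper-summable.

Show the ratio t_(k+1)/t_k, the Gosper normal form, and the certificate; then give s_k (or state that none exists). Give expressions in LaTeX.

Ratio r(k) = 3*(-8*(k + 1)**2 - 1)/(8*k**2 + 1).
Factor: A=-3; B=1; C=k**2 + 1/8.
Solve (-3)·f(k+1) − (1)·f(k) = k**2 + 1/8.
deg f ≤ 2 (via 0,0,2).
Match coefficients ⇒ f(k) = -(k - 1)*(2*k - 1)/8.
Certificate R = B(k−1)f/C = -(k - 1)*(2*k - 1)/(8*k**2 + 1) gives s_k = (-3)**k*(2*k**2 - 3*k + 1).
s_(k+1) − s_k = (-3)**k*(-8*k**2 - 1) = t_k.

s_k = \left(-3\right)^{k} \left(2 k^{2} - 3 k + 1\right)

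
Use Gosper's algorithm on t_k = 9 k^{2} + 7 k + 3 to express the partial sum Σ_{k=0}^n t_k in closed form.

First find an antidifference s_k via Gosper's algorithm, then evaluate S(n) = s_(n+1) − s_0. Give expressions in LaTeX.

S(n) = 3 n^{3} + 8 n^{2} + 8 n + 3

r(k) = (9*k**2 + 25*k + 19)/(9*k**2 + 7*k + 3) after simplifying.
Factor: A=1; B=1; C=k**2 + 7*k/9 + 1/3.
Need (1)·f(k+1) − (1)·f(k) = k**2 + 7*k/9 + 1/3.
Degrees (0,0,2) ⇒ d ≤ 3.
A polynomial solution: f(k) = k*(3*k**2 - k + 1)/9.
Then R = B(k−1)f/C = k*(3*k**2 - k + 1)/(9*k**2 + 7*k + 3), so s_k = R(k)·t_k = k*(3*k**2 - k + 1).
Verify: 9*k**2 + 7*k + 3 matches t_k.
Telescope: S(n) = s_(n+1) − s_(0) = 3*n**3 + 8*n**2 + 8*n + 3 − (0) = 3*n**3 + 8*n**2 + 8*n + 3.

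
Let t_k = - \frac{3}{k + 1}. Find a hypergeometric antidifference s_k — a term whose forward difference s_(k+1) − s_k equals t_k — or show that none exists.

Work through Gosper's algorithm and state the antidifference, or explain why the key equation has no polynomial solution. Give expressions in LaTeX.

r(k) = (k + 1)/(k + 2) after simplifying.
Factor: A=k + 1; B=k + 2; C=1.
Solve (k + 1)·f(k+1) − (k + 1)·f(k) = 1.
Bound: deg f ≤ 0.
f = c0 ⇒ A·f(k+1) − B(k−1)·f(k) − C = -1. The system {-1 = 0} is inconsistent; no antidifference.

none (Gosper's algorithm certifies no s_k)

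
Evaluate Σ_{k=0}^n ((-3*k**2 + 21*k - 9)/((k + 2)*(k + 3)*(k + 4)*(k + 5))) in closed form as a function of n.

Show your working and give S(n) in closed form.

S(n) = (-n**3 + 12*n**2 - 23*n - 36)/(8*(n**3 + 12*n**2 + 47*n + 60))

Compute t_(k+1)/t_k: get (k**3 - 3*k**2 - 13*k - 6)/(k**3 - k**2 - 39*k + 18).
Gosper form: A/B · C(k+1)/C(k) with A=k + 2, B=k + 6, C=k**2 - 7*k + 3.
f must satisfy (k + 2)·f(k+1) − (k + 5)·f(k) = k**2 - 7*k + 3.
deg f ≤ 3 (via 1,1,2).
Coefficient equations give f(k) = k*(k - 10)*(k - 5)/24.
Get s_k = R·t_k = -k*(k**2 - 15*k + 50)/(8*(k + 2)*(k + 3)*(k + 4)) with R(k) = B(k−1)f(k)/C(k) = k*(k - 10)*(k - 5)*(k + 5)/(24*(k**2 - 7*k + 3)).
Verify: 3*(-k**2 + 7*k - 3)/(k**4 + 14*k**3 + 71*k**2 + 154*k + 120) matches t_k.
s_(n+1) = (-n**3 + 12*n**2 - 23*n - 36)/(8*(n**3 + 12*n**2 + 47*n + 60)) and s_(0) = 0, so S(n) = (-n**3 + 12*n**2 - 23*n - 36)/(8*(n**3 + 12*n**2 + 47*n + 60)).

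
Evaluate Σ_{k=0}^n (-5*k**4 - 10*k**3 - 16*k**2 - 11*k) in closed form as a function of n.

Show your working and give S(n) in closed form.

t_(k+1)/t_k = (5*k**3 + 25*k**2 + 51*k + 42)/(k*(5*k**2 + 5*k + 11)).
Gosper form: A/B · C(k+1)/C(k) with A=1, B=1, C=k**4 + 2*k**3 + 16*k**2/5 + 11*k/5.
Key eq: (1)·f(k+1) = (1)·f(k) + (k**4 + 2*k**3 + 16*k**2/5 + 11*k/5).
Bound: deg f ≤ 5.
A polynomial solution: f(k) = k*(k - 1)*(k + 1)*(k**2 + 3)/5.
Get s_k = R·t_k = k*(-k**4 - 2*k**2 + 3) with R(k) = B(k−1)f(k)/C(k) = (k - 1)*(k**2 + 3)/(5*k**2 + 5*k + 11).
Check: Δs_k = k*(-5*k**3 - 10*k**2 - 16*k - 11). ✓
Evaluate: s_(n+1) = n*(-n**4 - 5*n**3 - 12*n**2 - 16*n - 8); subtract s_(0) = 0 ⇒ S(n) = n*(-n**4 - 5*n**3 - 12*n**2 - 16*n - 8).

S(n) = n*(-n**4 - 5*n**3 - 12*n**2 - 16*n - 8)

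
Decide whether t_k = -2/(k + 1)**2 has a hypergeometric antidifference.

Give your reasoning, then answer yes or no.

Compute t_(k+1)/t_k: get (k + 1)**2/(k + 2)**2.
Gosper form: A/B · C(k+1)/C(k) with A=k**2 + 2*k + 1, B=k**2 + 4*k + 4, C=1.
Need (k**2 + 2*k + 1)·f(k+1) − (k**2 + 2*k + 1)·f(k) = 1.
Degrees (2,2,0) ⇒ d ≤ 0.
Write f(k) = c0. Then LHS − RHS = -1, requiring -1 = 0: contradictory. No certificate.

No — t_k has no hypergeometric antidifference.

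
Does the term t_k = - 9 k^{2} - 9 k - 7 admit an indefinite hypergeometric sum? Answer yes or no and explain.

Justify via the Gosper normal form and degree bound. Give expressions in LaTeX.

Yes. s_k = k \left(- 3 k^{2} - 4\right).

t_(k+1)/t_k = (9*k**2 + 27*k + 25)/(9*k**2 + 9*k + 7).
A = 1, B = 1, C = k**2 + k + 7/9.
Need (1)·f(k+1) − (1)·f(k) = k**2 + k + 7/9.
Bound: deg f ≤ 3.
Solve for f: f(k) = k*(3*k**2 + 4)/9 (degree 3 ≤ 3).
R(k) = B(k−1)·f(k)/C(k) = k*(3*k**2 + 4)/(9*k**2 + 9*k + 7); s_k = R·t_k = k*(-3*k**2 - 4).
s_(k+1) − s_k = -9*k**2 - 9*k - 7 = t_k.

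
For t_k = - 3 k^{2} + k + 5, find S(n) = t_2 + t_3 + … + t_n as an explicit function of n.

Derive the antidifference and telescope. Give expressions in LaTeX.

S(n) = - n^{3} - n^{2} + 5 n - 3

Step 1: r(k) = (k - 3*(k + 1)**2 + 6)/(-3*k**2 + k + 5).
So A=1 and B=1, with C=k**2 - k/3 - 5/3.
Key eq: (1)·f(k+1) = (1)·f(k) + (k**2 - k/3 - 5/3).
Bound: deg f ≤ 3.
Solve for f: f(k) = k*(k**2 - 2*k - 4)/3 (degree 3 ≤ 3).
R(k) = B(k−1)·f(k)/C(k) = k*(k**2 - 2*k - 4)/(3*k**2 - k - 5); s_k = R·t_k = k*(-k**2 + 2*k + 4).
Δs = -3*k**2 + k + 5, as required.
Evaluate: s_(n+1) = -n**3 - n**2 + 5*n + 5; subtract s_(2) = 8 ⇒ S(n) = -n**3 - n**2 + 5*n - 3.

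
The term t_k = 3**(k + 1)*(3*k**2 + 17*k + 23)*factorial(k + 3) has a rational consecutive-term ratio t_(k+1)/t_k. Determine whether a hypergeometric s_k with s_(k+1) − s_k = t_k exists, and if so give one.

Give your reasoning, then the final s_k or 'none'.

Step 1: r(k) = 3*(3*k**3 + 35*k**2 + 135*k + 172)/(3*k**2 + 17*k + 23).
So A=3*k + 12 and B=1, with C=k**2 + 17*k/3 + 23/3.
f must satisfy (3*k + 12)·f(k+1) − (1)·f(k) = k**2 + 17*k/3 + 23/3.
From deg A=1, deg B=0, deg C=2: d=1.
Solve for f: f(k) = (k + 1)/3 (degree 1 ≤ 1).
Get s_k = R·t_k = 3**(k + 1)*(k + 1)*factorial(k + 3) with R(k) = B(k−1)f(k)/C(k) = (k + 1)/(3*k**2 + 17*k + 23).
Verify: 3**(k + 1)*(3*k**2 + 17*k + 23)*factorial(k + 3) matches t_k.

s_k = 3**(k + 1)*(k + 1)*factorial(k + 3)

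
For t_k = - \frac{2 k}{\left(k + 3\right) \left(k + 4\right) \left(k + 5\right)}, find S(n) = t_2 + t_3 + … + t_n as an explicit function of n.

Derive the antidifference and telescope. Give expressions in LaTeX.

The ratio is (k + 1)*(k + 3)/(k*(k + 6)).
A = k + 3, B = k + 6, C = k.
Need (k + 3)·f(k+1) − (k + 5)·f(k) = k.
deg f ≤ 2 (via 1,1,1).
A polynomial solution: f(k) = k*(k - 1)/8.
Get s_k = R·t_k = k*(1 - k)/(4*(k + 3)*(k + 4)) with R(k) = B(k−1)f(k)/C(k) = (k - 1)*(k + 5)/8.
s_(k+1) − s_k = -2*k/(k**3 + 12*k**2 + 47*k + 60) = t_k.
s_(n+1) = n*(-n - 1)/(4*(n**2 + 9*n + 20)) and s_(2) = -1/60, so S(n) = (-7*n**2 - 3*n + 10)/(30*(n**2 + 9*n + 20)).

S(n) = \frac{- 7 n^{2} - 3 n + 10}{30 \left(n^{2} + 9 n + 20\right)}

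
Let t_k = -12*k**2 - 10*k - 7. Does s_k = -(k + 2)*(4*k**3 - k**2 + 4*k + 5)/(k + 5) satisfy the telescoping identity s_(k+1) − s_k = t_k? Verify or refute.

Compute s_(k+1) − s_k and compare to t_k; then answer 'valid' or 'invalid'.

Invalid: residual 3*(8*k**3 + 71*k**2 + 53*k + 30)/(k**2 + 11*k + 30) ≠ 0.

s_(k+1) = -(k + 3)*(4*k + 4*(k + 1)**3 - (k + 1)**2 + 9)/(k + 6)
s_(k+1) − s_k = 2*(-6*k**4 - 59*k**3 - 132*k**2 - 109*k - 60)/(k**2 + 11*k + 30)
(s_(k+1) − s_k) − t_k = 3*(8*k**3 + 71*k**2 + 53*k + 30)/(k**2 + 11*k + 30)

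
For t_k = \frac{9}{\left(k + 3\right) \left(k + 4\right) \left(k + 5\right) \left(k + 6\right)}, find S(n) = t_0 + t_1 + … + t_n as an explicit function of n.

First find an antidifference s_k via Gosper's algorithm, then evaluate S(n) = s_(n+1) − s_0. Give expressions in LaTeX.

t_(k+1)/t_k = (k + 3)/(k + 7).
Factor: A=k + 3; B=k + 7; C=1.
Need (k + 3)·f(k+1) − (k + 6)·f(k) = 1.
From deg A=1, deg B=1, deg C=0: d=3.
Solve for f: f(k) = k*(k**2 + 12*k + 47)/180 (degree 3 ≤ 3).
Certificate R = B(k−1)f/C = k*(k + 6)*(k**2 + 12*k + 47)/180 gives s_k = k*(k**2 + 12*k + 47)/(20*(k + 3)*(k + 4)*(k + 5)).
Δs = 9/(k**4 + 18*k**3 + 119*k**2 + 342*k + 360), as required.
s_(n+1) = (n**3 + 15*n**2 + 74*n + 60)/(20*(n**3 + 15*n**2 + 74*n + 120)) and s_(0) = 0, so S(n) = (n**3 + 15*n**2 + 74*n + 60)/(20*(n**3 + 15*n**2 + 74*n + 120)).

S(n) = \frac{n^{3} + 15 n^{2} + 74 n + 60}{20 \left(n^{3} + 15 n^{2} + 74 n + 120\right)}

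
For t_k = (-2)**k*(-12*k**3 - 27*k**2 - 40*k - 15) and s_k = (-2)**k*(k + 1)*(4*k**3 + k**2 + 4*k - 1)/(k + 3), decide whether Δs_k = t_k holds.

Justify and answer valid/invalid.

Invalid: residual 2*(-2)**k*(12*k**4 + 67*k**3 + 122*k**2 + 139*k + 44)/(k**2 + 7*k + 12) ≠ 0.

s_(k+1) = (-2)**(k + 1)*(k + 2)*(4*k + 4*(k + 1)**3 + (k + 1)**2 + 3)/(k + 4)
s_(k+1) − s_k = (-2)**k*(-12*k**5 - 87*k**4 - 239*k**3 - 375*k**2 - 307*k - 92)/(k**2 + 7*k + 12)
(s_(k+1) − s_k) − t_k = 2*(-2)**k*(12*k**4 + 67*k**3 + 122*k**2 + 139*k + 44)/(k**2 + 7*k + 12)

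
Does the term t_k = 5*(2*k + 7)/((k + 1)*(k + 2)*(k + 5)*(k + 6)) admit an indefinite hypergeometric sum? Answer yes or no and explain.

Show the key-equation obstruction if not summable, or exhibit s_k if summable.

Compute t_(k+1)/t_k: get (k + 1)*(k + 5)*(2*k + 9)/((k + 3)*(k + 7)*(2*k + 7)).
Factor: A=k + 1; B=k + 7; C=k**3 + 21*k**2/2 + 73*k/2 + 42.
Key eq: (k + 1)·f(k+1) = (k + 6)·f(k) + (k**3 + 21*k**2/2 + 73*k/2 + 42).
From deg A=1, deg B=1, deg C=3: d=5.
Solving with deg f ≤ 5: f(k) = k*(k + 2)*(k + 3)*(k + 4)*(k + 6)/10.
Get s_k = R·t_k = k*(k + 6)/(k**2 + 6*k + 5) with R(k) = B(k−1)f(k)/C(k) = k*(k + 2)*(k + 6)**2/(5*(2*k + 7)).
s_(k+1) − s_k = 5*(2*k + 7)/(k**4 + 14*k**3 + 65*k**2 + 112*k + 60) = t_k.

Yes. s_k = k*(k + 6)/(k**2 + 6*k + 5).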